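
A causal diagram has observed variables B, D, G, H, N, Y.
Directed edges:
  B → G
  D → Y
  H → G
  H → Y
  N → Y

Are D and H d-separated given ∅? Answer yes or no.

Yes — D ⊥ H | ∅.

Bayes-Ball from D | ∅ reaches {Y}.
H ∉ reach(D|∅) ⇒ D ⊥ H | ∅.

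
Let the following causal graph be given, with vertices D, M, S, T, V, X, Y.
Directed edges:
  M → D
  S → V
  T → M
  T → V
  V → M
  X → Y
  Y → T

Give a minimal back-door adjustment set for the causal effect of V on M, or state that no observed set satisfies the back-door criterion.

desc(V)\{V}={D,M}; candidates ⊆ {S,T,X,Y}.
size 0: {}; under {} V still reaches {D,M,S,T,X,Y} ∋ M.
{T}: V⊥M given {T} in G with V→· removed — back-door holds.

V→M: minimal back-door set {T}.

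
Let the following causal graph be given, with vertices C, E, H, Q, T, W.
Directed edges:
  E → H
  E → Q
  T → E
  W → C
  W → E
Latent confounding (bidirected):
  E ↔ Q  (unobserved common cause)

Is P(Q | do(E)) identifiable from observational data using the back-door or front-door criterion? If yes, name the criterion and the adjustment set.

desc(E)\{E}={H,Q}; candidates ⊆ {C,T,W}.
E↔Q: latent back-door arc(s) into E.
size 0: {}; under {} E still reaches {C,Q,T,W} ∋ Q.
size 1: {C}, {T}, {W}; under {C} E still reaches {Q,T,W} ∋ Q.
size 2: {C,T}, {C,W}, {T,W}; under {C,T} E still reaches {Q,W} ∋ Q.
E↔Q cannot be blocked by any observed set — no back-door set.
No mediator lies on a directed E→…→Q path.
Neither criterion identifies P(Q|do(E)) in this graph.

P(Q|do(E)): not identifiable (no BD/FD set).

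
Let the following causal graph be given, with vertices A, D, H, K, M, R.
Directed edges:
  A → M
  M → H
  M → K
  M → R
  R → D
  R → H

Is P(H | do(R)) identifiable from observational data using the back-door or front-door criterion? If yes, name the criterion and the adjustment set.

desc(R)\{R}={D,H}; candidates ⊆ {A,K,M}.
size 0: {}; under {} R still reaches {A,H,K,M} ∋ H.
{M}: R⊥H given {M} in G with R→· removed — back-door holds.
P(H|do(R)) = Σ_{M} P(H|R,M)·P(M).

P(H|do(R)): backdoor, adjust for {M}.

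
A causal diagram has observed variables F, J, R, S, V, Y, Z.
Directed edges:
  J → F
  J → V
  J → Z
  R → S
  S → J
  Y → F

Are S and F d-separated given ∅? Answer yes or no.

Bayes-Ball from S | ∅ reaches {F,J,R,V,Z}.
F ∈ reach(S|∅) ⇒ S ⊥̸ F | ∅.

No — S and F are d-connected given ∅.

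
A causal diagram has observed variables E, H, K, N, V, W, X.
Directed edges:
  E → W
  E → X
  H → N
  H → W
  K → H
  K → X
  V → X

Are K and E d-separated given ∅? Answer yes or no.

Bayes-Ball from K | ∅ reaches {H,N,W,X}.
E ∉ reach(K|∅) ⇒ K ⊥ E | ∅.

Yes — K ⊥ E | ∅.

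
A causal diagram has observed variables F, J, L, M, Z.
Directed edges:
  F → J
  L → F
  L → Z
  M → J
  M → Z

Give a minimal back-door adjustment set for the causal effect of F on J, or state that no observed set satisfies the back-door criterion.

F→J: minimal back-door set ∅.

desc(F)\{F}={J}; candidates ⊆ {L,M,Z}.
∅: F⊥J given ∅ in G with F→· removed — back-door holds.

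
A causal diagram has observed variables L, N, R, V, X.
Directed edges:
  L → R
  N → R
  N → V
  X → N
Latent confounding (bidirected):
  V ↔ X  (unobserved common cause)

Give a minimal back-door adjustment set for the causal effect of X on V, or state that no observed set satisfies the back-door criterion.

X→V: no observed back-door set.

desc(X)\{X}={N,R,V}; candidates ⊆ {L}.
X↔V: latent back-door arc(s) into X.
size 0: {}; under {} X still reaches {V} ∋ V.
size 1: {L}; under {L} X still reaches {V} ∋ V.
X↔V cannot be blocked by any observed set — no back-door set.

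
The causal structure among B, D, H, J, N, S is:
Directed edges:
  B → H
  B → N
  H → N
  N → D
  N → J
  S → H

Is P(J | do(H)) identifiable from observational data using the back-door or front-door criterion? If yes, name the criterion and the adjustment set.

desc(H)\{H}={D,J,N}; candidates ⊆ {B,S}.
size 0: {}; under {} H still reaches {B,D,J,N,S} ∋ J.
{B}: H⊥J given {B} in G with H→· removed — back-door holds.
P(J|do(H)) = Σ_{B} P(J|H,B)·P(B).

P(J|do(H)): backdoor, adjust for {B}.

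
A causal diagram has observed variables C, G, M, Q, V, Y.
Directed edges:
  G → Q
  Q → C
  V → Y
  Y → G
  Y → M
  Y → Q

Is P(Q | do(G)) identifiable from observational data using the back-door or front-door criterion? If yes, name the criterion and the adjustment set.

P(Q|do(G)): backdoor, adjust for {Y}.

desc(G)\{G}={C,Q}; candidates ⊆ {M,V,Y}.
size 0: {}; under {} G still reaches {C,M,Q,V,Y} ∋ Q.
{Y}: G⊥Q given {Y} in G with G→· removed — back-door holds.
P(Q|do(G)) = Σ_{Y} P(Q|G,Y)·P(Y).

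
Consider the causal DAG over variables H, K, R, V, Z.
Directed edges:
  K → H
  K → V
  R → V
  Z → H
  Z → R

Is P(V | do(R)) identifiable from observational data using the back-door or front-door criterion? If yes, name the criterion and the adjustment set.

desc(R)\{R}={V}; candidates ⊆ {H,K,Z}.
∅: R⊥V given ∅ in G with R→· removed — back-door holds.
P(V|do(R)) = P(V|R) — no adjustment needed.

P(V|do(R)): backdoor, adjust for ∅.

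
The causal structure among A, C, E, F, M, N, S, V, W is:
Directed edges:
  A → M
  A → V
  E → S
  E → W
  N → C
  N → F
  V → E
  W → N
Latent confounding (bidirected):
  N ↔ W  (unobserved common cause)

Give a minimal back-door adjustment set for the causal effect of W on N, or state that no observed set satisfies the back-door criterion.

desc(W)\{W}={C,F,N}; candidates ⊆ {A,E,M,S,V}.
W↔N: latent back-door arc(s) into W.
size 0: {}; under {} W still reaches {A,C,E,F,M,N,S,V} ∋ N.
size 1: {A}, {E}, {M} …(+2); under {A} W still reaches {C,E,F,N,S,V} ∋ N.
size 2: {A,E}, {A,M}, {A,S} …(+7); under {A,E} W still reaches {C,F,N} ∋ N.
W↔N cannot be blocked by any observed set — no back-door set.

W→N: no observed back-door set.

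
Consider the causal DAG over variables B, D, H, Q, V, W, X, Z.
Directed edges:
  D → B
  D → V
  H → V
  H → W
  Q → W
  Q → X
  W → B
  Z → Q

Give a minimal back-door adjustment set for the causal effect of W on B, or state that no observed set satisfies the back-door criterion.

W→B: minimal back-door set ∅.

desc(W)\{W}={B}; candidates ⊆ {D,H,Q,V,X,Z}.
∅: W⊥B given ∅ in G with W→· removed — back-door holds.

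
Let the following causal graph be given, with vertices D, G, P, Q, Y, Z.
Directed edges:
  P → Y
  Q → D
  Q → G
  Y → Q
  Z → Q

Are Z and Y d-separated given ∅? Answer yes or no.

Yes — Z ⊥ Y | ∅.

Bayes-Ball from Z | ∅ reaches {D,G,Q}.
Y ∉ reach(Z|∅) ⇒ Z ⊥ Y | ∅.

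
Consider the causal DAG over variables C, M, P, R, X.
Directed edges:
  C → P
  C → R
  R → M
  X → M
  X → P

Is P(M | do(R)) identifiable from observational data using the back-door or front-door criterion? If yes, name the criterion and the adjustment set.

desc(R)\{R}={M}; candidates ⊆ {C,P,X}.
∅: R⊥M given ∅ in G with R→· removed — back-door holds.
P(M|do(R)) = P(M|R) — no adjustment needed.

P(M|do(R)): backdoor, adjust for ∅.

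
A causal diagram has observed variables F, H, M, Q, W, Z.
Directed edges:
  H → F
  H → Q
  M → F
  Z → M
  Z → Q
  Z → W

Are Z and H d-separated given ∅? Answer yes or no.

Bayes-Ball from Z | ∅ reaches {F,M,Q,W}.
H ∉ reach(Z|∅) ⇒ Z ⊥ H | ∅.

Yes — Z ⊥ H | ∅.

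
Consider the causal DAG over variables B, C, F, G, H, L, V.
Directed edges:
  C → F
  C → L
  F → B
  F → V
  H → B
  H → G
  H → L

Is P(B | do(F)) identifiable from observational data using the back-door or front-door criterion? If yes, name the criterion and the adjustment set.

desc(F)\{F}={B,V}; candidates ⊆ {C,G,H,L}.
∅: F⊥B given ∅ in G with F→· removed — back-door holds.
P(B|do(F)) = P(B|F) — no adjustment needed.

P(B|do(F)): backdoor, adjust for ∅.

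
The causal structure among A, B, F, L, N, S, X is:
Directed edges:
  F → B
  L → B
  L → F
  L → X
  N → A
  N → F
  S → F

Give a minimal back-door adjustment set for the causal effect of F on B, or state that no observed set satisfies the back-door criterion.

desc(F)\{F}={B}; candidates ⊆ {A,L,N,S,X}.
size 0: {}; under {} F still reaches {A,B,L,N,S,X} ∋ B.
{L}: F⊥B given {L} in G with F→· removed — back-door holds.

F→B: minimal back-door set {L}.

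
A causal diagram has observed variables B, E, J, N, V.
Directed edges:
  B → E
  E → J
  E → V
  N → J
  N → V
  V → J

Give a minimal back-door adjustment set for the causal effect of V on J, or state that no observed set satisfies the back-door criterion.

desc(V)\{V}={J}; candidates ⊆ {B,E,N}.
size 0: {}; under {} V still reaches {B,E,J,N} ∋ J.
size 1: {B}, {E}, {N}; under {B} V still reaches {E,J,N} ∋ J.
{E,N}: V⊥J given {E,N} in G with V→· removed — back-door holds.

V→J: minimal back-door set {E, N}.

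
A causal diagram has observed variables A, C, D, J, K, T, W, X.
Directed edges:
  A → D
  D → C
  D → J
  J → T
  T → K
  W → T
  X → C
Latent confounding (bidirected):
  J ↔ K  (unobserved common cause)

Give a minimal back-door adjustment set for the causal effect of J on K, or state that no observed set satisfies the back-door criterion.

desc(J)\{J}={K,T}; candidates ⊆ {A,C,D,W,X}.
J↔K: latent back-door arc(s) into J.
size 0: {}; under {} J still reaches {A,C,D,K} ∋ K.
size 1: {A}, {C}, {D} …(+2); under {A} J still reaches {C,D,K} ∋ K.
size 2: {A,C}, {A,D}, {A,W} …(+7); under {A,C} J still reaches {D,K,X} ∋ K.
J↔K cannot be blocked by any observed set — no back-door set.

J→K: no observed back-door set.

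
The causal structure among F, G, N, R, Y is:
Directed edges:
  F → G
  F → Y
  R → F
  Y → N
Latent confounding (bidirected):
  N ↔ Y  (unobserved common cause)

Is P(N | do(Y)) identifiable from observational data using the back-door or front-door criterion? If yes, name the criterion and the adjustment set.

desc(Y)\{Y}={N}; candidates ⊆ {F,G,R}.
Y↔N: latent back-door arc(s) into Y.
size 0: {}; under {} Y still reaches {F,G,N,R} ∋ N.
size 1: {F}, {G}, {R}; under {F} Y still reaches {N} ∋ N.
size 2: {F,G}, {F,R}, {G,R}; under {F,G} Y still reaches {N} ∋ N.
Y↔N cannot be blocked by any observed set — no back-door set.
No mediator lies on a directed Y→…→N path.
Neither criterion identifies P(N|do(Y)) in this graph.

P(N|do(Y)): not identifiable (no BD/FD set).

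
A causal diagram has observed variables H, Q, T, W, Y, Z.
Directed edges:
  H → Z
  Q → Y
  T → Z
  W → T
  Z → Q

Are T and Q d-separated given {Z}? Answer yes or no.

Bayes-Ball from T | {Z} reaches {H,W}.
Q ∉ reach(T|{Z}) ⇒ T ⊥ Q | {Z}.

Yes — T ⊥ Q | {Z}.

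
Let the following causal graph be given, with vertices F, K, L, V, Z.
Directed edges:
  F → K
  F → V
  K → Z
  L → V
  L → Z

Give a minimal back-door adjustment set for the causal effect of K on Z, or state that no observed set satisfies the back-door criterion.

desc(K)\{K}={Z}; candidates ⊆ {F,L,V}.
∅: K⊥Z given ∅ in G with K→· removed — back-door holds.

K→Z: minimal back-door set ∅.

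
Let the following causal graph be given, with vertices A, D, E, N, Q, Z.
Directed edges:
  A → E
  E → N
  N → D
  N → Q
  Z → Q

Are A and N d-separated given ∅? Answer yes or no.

Bayes-Ball from A | ∅ reaches {D,E,N,Q}.
N ∈ reach(A|∅) ⇒ A ⊥̸ N | ∅.

No — A and N are d-connected given ∅.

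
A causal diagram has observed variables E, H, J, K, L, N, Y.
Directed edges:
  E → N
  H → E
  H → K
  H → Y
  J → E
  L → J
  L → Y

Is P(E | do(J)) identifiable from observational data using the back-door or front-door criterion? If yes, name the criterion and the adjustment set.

P(E|do(J)): backdoor, adjust for ∅.

desc(J)\{J}={E,N}; candidates ⊆ {H,K,L,Y}.
∅: J⊥E given ∅ in G with J→· removed — back-door holds.
P(E|do(J)) = P(E|J) — no adjustment needed.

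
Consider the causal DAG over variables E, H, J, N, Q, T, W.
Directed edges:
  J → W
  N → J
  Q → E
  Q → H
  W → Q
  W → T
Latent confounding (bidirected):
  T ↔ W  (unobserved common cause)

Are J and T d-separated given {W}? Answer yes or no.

Bayes-Ball from J | {W} reaches {N,T}.
T ∈ reach(J|{W}) ⇒ J ⊥̸ T | {W}.

No — J and T are d-connected given {W}.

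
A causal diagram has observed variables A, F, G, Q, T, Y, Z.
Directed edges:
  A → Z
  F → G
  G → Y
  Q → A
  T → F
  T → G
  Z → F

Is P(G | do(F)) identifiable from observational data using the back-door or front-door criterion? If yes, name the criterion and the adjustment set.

P(G|do(F)): backdoor, adjust for {T}.

desc(F)\{F}={G,Y}; candidates ⊆ {A,Q,T,Z}.
size 0: {}; under {} F still reaches {A,G,Q,T,Y,Z} ∋ G.
{T}: F⊥G given {T} in G with F→· removed — back-door holds.
P(G|do(F)) = Σ_{T} P(G|F,T)·P(T).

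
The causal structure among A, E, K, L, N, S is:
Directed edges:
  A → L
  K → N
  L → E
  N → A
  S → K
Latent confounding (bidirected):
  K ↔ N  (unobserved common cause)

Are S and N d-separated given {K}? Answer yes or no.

Bayes-Ball from S | {K} reaches {A,E,L,N}.
N ∈ reach(S|{K}) ⇒ S ⊥̸ N | {K}.

No — S and N are d-connected given {K}.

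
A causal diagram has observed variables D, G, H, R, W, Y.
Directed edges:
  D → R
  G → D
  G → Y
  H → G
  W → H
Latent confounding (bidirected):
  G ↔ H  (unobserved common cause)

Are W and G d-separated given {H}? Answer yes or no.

Bayes-Ball from W | {H} reaches {D,G,R,Y}.
G ∈ reach(W|{H}) ⇒ W ⊥̸ G | {H}.

No — W and G are d-connected given {H}.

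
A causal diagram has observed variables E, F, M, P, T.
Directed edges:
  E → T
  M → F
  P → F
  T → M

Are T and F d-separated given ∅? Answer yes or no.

No — T and F are d-connected given ∅.

Bayes-Ball from T | ∅ reaches {E,F,M}.
F ∈ reach(T|∅) ⇒ T ⊥̸ F | ∅.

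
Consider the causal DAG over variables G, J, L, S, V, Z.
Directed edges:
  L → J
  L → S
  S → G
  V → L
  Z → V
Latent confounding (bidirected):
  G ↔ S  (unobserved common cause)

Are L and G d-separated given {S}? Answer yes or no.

Bayes-Ball from L | {S} reaches {G,J,V,Z}.
G ∈ reach(L|{S}) ⇒ L ⊥̸ G | {S}.

No — L and G are d-connected given {S}.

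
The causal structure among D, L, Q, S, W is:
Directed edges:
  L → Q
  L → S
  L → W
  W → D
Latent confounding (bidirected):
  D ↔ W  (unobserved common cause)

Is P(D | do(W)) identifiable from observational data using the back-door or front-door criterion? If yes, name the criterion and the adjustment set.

desc(W)\{W}={D}; candidates ⊆ {L,Q,S}.
W↔D: latent back-door arc(s) into W.
size 0: {}; under {} W still reaches {D,L,Q,S} ∋ D.
size 1: {L}, {Q}, {S}; under {L} W still reaches {D} ∋ D.
size 2: {L,Q}, {L,S}, {Q,S}; under {L,Q} W still reaches {D} ∋ D.
W↔D cannot be blocked by any observed set — no back-door set.
No mediator lies on a directed W→…→D path.
Neither criterion identifies P(D|do(W)) in this graph.

P(D|do(W)): not identifiable (no BD/FD set).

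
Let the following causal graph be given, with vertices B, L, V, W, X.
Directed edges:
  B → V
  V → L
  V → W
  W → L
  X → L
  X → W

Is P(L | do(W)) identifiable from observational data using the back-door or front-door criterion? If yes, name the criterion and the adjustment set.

desc(W)\{W}={L}; candidates ⊆ {B,V,X}.
size 0: {}; under {} W still reaches {B,L,V,X} ∋ L.
size 1: {B}, {V}, {X}; under {B} W still reaches {L,V,X} ∋ L.
{V,X}: W⊥L given {V,X} in G with W→· removed — back-door holds.
P(L|do(W)) = Σ_{V,X} P(L|W,V,X)·P(V,X).

P(L|do(W)): backdoor, adjust for {V, X}.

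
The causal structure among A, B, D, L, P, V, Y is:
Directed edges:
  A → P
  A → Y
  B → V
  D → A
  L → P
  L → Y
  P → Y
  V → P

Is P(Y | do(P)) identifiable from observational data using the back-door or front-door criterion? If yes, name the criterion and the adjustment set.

P(Y|do(P)): backdoor, adjust for {A, L}.

desc(P)\{P}={Y}; candidates ⊆ {A,B,D,L,V}.
size 0: {}; under {} P still reaches {A,B,D,L,V,Y} ∋ Y.
size 1: {A}, {B}, {D} …(+2); under {A} P still reaches {B,L,V,Y} ∋ Y.
{A,L}: P⊥Y given {A,L} in G with P→· removed — back-door holds.
P(Y|do(P)) = Σ_{A,L} P(Y|P,A,L)·P(A,L).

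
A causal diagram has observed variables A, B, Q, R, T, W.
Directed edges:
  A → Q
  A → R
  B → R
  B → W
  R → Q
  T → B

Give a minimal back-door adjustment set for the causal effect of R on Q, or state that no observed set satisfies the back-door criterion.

desc(R)\{R}={Q}; candidates ⊆ {A,B,T,W}.
size 0: {}; under {} R still reaches {A,B,Q,T,W} ∋ Q.
{A}: R⊥Q given {A} in G with R→· removed — back-door holds.

R→Q: minimal back-door set {A}.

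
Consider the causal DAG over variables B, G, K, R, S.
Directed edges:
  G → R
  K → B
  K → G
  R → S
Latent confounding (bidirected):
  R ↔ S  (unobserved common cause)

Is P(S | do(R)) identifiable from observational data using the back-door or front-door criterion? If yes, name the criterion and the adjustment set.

P(S|do(R)): not identifiable (no BD/FD set).

desc(R)\{R}={S}; candidates ⊆ {B,G,K}.
R↔S: latent back-door arc(s) into R.
size 0: {}; under {} R still reaches {B,G,K,S} ∋ S.
size 1: {B}, {G}, {K}; under {B} R still reaches {G,K,S} ∋ S.
size 2: {B,G}, {B,K}, {G,K}; under {B,G} R still reaches {S} ∋ S.
R↔S cannot be blocked by any observed set — no back-door set.
No mediator lies on a directed R→…→S path.
Neither criterion identifies P(S|do(R)) in this graph.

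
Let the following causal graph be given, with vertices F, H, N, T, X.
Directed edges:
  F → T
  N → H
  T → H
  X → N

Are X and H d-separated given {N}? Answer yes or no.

Bayes-Ball from X | {N} reaches ∅.
H ∉ reach(X|{N}) ⇒ X ⊥ H | {N}.

Yes — X ⊥ H | {N}.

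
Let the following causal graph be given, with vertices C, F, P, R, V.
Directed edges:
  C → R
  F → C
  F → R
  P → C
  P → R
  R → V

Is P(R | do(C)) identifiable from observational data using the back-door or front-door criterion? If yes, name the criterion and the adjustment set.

desc(C)\{C}={R,V}; candidates ⊆ {F,P}.
size 0: {}; under {} C still reaches {F,P,R,V} ∋ R.
size 1: {F}, {P}; under {F} C still reaches {P,R,V} ∋ R.
{F,P}: C⊥R given {F,P} in G with C→· removed — back-door holds.
P(R|do(C)) = Σ_{F,P} P(R|C,F,P)·P(F,P).

P(R|do(C)): backdoor, adjust for {F, P}.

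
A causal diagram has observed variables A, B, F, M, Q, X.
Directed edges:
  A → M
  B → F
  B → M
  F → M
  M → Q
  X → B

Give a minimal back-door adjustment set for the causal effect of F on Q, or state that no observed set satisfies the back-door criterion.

desc(F)\{F}={M,Q}; candidates ⊆ {A,B,X}.
size 0: {}; under {} F still reaches {B,M,Q,X} ∋ Q.
{B}: F⊥Q given {B} in G with F→· removed — back-door holds.

F→Q: minimal back-door set {B}.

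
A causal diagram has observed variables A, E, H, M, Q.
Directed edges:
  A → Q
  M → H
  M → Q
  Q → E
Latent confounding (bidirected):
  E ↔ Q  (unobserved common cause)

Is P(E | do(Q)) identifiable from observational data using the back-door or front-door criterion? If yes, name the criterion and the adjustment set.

desc(Q)\{Q}={E}; candidates ⊆ {A,H,M}.
Q↔E: latent back-door arc(s) into Q.
size 0: {}; under {} Q still reaches {A,E,H,M} ∋ E.
size 1: {A}, {H}, {M}; under {A} Q still reaches {E,H,M} ∋ E.
size 2: {A,H}, {A,M}, {H,M}; under {A,H} Q still reaches {E,M} ∋ E.
Q↔E cannot be blocked by any observed set — no back-door set.
No mediator lies on a directed Q→…→E path.
Neither criterion identifies P(E|do(Q)) in this graph.

P(E|do(Q)): not identifiable (no BD/FD set).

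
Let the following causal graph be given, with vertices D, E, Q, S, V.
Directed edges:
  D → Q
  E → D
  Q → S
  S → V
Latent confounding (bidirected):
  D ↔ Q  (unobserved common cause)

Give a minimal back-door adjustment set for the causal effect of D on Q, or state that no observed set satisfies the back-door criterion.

desc(D)\{D}={Q,S,V}; candidates ⊆ {E}.
D↔Q: latent back-door arc(s) into D.
size 0: {}; under {} D still reaches {E,Q,S,V} ∋ Q.
size 1: {E}; under {E} D still reaches {Q,S,V} ∋ Q.
D↔Q cannot be blocked by any observed set — no back-door set.

D→Q: no observed back-door set.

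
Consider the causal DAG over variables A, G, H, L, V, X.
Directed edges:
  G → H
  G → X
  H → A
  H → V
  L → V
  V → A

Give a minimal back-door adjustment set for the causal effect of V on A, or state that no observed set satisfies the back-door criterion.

V→A: minimal back-door set {H}.

desc(V)\{V}={A}; candidates ⊆ {G,H,L,X}.
size 0: {}; under {} V still reaches {A,G,H,L,X} ∋ A.
{H}: V⊥A given {H} in G with V→· removed — back-door holds.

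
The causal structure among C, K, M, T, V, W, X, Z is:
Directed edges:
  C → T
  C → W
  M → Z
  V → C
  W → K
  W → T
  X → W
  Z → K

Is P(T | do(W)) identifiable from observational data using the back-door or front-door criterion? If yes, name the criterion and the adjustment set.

desc(W)\{W}={K,T}; candidates ⊆ {C,M,V,X,Z}.
size 0: {}; under {} W still reaches {C,T,V,X} ∋ T.
{C}: W⊥T given {C} in G with W→· removed — back-door holds.
P(T|do(W)) = Σ_{C} P(T|W,C)·P(C).

P(T|do(W)): backdoor, adjust for {C}.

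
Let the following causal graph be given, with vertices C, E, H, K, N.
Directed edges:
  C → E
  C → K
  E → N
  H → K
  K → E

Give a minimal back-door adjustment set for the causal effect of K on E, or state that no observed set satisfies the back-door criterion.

desc(K)\{K}={E,N}; candidates ⊆ {C,H}.
size 0: {}; under {} K still reaches {C,E,H,N} ∋ E.
{C}: K⊥E given {C} in G with K→· removed — back-door holds.

K→E: minimal back-door set {C}.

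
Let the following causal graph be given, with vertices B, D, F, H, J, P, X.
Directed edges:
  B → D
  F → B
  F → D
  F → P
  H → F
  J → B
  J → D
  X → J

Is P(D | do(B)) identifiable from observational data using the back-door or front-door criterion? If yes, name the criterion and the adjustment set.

desc(B)\{B}={D}; candidates ⊆ {F,H,J,P,X}.
size 0: {}; under {} B still reaches {D,F,H,J,P,X} ∋ D.
size 1: {F}, {H}, {J} …(+2); under {F} B still reaches {D,J,X} ∋ D.
{F,J}: B⊥D given {F,J} in G with B→· removed — back-door holds.
P(D|do(B)) = Σ_{F,J} P(D|B,F,J)·P(F,J).

P(D|do(B)): backdoor, adjust for {F, J}.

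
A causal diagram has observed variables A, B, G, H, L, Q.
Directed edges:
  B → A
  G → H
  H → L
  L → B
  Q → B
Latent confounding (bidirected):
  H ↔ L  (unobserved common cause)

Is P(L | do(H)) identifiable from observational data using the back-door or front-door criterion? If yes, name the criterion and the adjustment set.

P(L|do(H)): not identifiable (no BD/FD set).

desc(H)\{H}={A,B,L}; candidates ⊆ {G,Q}.
H↔L: latent back-door arc(s) into H.
size 0: {}; under {} H still reaches {A,B,G,L} ∋ L.
size 1: {G}, {Q}; under {G} H still reaches {A,B,L} ∋ L.
size 2: {G,Q}; under {G,Q} H still reaches {A,B,L} ∋ L.
H↔L cannot be blocked by any observed set — no back-door set.
No mediator lies on a directed H→…→L path.
Neither criterion identifies P(L|do(H)) in this graph.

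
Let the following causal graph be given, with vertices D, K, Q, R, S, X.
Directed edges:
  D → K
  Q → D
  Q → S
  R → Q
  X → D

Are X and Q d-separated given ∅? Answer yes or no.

Yes — X ⊥ Q | ∅.

Bayes-Ball from X | ∅ reaches {D,K}.
Q ∉ reach(X|∅) ⇒ X ⊥ Q | ∅.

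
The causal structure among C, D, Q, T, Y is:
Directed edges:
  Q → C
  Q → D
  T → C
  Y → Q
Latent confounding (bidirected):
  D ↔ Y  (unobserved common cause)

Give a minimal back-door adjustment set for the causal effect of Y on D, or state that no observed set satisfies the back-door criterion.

Y→D: no observed back-door set.

desc(Y)\{Y}={C,D,Q}; candidates ⊆ {T}.
Y↔D: latent back-door arc(s) into Y.
size 0: {}; under {} Y still reaches {D} ∋ D.
size 1: {T}; under {T} Y still reaches {D} ∋ D.
Y↔D cannot be blocked by any observed set — no back-door set.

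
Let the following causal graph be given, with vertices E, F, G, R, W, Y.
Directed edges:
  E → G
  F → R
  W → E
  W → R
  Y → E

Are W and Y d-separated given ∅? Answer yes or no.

Yes — W ⊥ Y | ∅.

Bayes-Ball from W | ∅ reaches {E,G,R}.
Y ∉ reach(W|∅) ⇒ W ⊥ Y | ∅.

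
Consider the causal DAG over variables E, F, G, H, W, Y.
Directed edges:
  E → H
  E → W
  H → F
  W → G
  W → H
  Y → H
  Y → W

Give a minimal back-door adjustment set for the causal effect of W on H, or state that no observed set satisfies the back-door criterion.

desc(W)\{W}={F,G,H}; candidates ⊆ {E,Y}.
size 0: {}; under {} W still reaches {E,F,H,Y} ∋ H.
size 1: {E}, {Y}; under {E} W still reaches {F,H,Y} ∋ H.
{E,Y}: W⊥H given {E,Y} in G with W→· removed — back-door holds.

W→H: minimal back-door set {E, Y}.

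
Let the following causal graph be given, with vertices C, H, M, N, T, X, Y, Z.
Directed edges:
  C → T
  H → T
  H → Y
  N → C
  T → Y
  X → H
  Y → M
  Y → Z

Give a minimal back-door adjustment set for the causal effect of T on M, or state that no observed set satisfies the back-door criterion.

T→M: minimal back-door set {H}.

desc(T)\{T}={M,Y,Z}; candidates ⊆ {C,H,N,X}.
size 0: {}; under {} T still reaches {C,H,M,N,X,Y,Z} ∋ M.
{H}: T⊥M given {H} in G with T→· removed — back-door holds.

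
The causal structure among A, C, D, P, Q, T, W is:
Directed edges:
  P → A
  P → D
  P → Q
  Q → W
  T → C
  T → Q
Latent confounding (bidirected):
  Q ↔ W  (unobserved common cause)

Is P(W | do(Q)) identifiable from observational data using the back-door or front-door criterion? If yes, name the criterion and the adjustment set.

desc(Q)\{Q}={W}; candidates ⊆ {A,C,D,P,T}.
Q↔W: latent back-door arc(s) into Q.
size 0: {}; under {} Q still reaches {A,C,D,P,T,W} ∋ W.
size 1: {A}, {C}, {D} …(+2); under {A} Q still reaches {C,D,P,T,W} ∋ W.
size 2: {A,C}, {A,D}, {A,P} …(+7); under {A,C} Q still reaches {D,P,T,W} ∋ W.
Q↔W cannot be blocked by any observed set — no back-door set.
No mediator lies on a directed Q→…→W path.
Neither criterion identifies P(W|do(Q)) in this graph.

P(W|do(Q)): not identifiable (no BD/FD set).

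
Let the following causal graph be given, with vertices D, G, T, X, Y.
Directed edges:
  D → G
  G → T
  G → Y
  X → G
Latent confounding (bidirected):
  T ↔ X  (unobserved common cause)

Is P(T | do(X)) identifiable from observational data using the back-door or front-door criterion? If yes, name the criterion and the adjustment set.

desc(X)\{X}={G,T,Y}; candidates ⊆ {D}.
X↔T: latent back-door arc(s) into X.
size 0: {}; under {} X still reaches {T} ∋ T.
size 1: {D}; under {D} X still reaches {T} ∋ T.
X↔T cannot be blocked by any observed set — no back-door set.
{G}: (i) intercepts every directed X→T path; (ii) no back-door X→{G}; (iii) {X} blocks every back-door {G}→T. Front-door holds.
P(T|do(X)) = Σ_{G} P(G|X) Σ_{X'} P(T|G,X')P(X').

P(T|do(X)): frontdoor, adjust for {G}.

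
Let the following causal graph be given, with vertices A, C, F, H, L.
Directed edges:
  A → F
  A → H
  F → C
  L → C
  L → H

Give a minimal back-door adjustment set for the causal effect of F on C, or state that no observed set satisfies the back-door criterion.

F→C: minimal back-door set ∅.

desc(F)\{F}={C}; candidates ⊆ {A,H,L}.
∅: F⊥C given ∅ in G with F→· removed — back-door holds.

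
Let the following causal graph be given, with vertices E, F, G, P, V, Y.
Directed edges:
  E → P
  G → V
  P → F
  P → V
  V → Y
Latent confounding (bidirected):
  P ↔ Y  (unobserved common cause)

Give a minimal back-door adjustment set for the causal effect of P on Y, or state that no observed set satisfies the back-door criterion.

desc(P)\{P}={F,V,Y}; candidates ⊆ {E,G}.
P↔Y: latent back-door arc(s) into P.
size 0: {}; under {} P still reaches {E,Y} ∋ Y.
size 1: {E}, {G}; under {E} P still reaches {Y} ∋ Y.
size 2: {E,G}; under {E,G} P still reaches {Y} ∋ Y.
P↔Y cannot be blocked by any observed set — no back-door set.

P→Y: no observed back-door set.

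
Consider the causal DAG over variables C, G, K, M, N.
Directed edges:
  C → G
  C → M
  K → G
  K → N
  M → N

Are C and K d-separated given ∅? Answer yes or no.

Bayes-Ball from C | ∅ reaches {G,M,N}.
K ∉ reach(C|∅) ⇒ C ⊥ K | ∅.

Yes — C ⊥ K | ∅.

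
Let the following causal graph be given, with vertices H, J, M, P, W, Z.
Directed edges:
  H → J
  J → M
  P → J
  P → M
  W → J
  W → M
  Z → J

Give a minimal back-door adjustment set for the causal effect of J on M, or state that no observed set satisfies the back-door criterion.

desc(J)\{J}={M}; candidates ⊆ {H,P,W,Z}.
size 0: {}; under {} J still reaches {H,M,P,W,Z} ∋ M.
size 1: {H}, {P}, {W} …(+1); under {H} J still reaches {M,P,W,Z} ∋ M.
{P,W}: J⊥M given {P,W} in G with J→· removed — back-door holds.

J→M: minimal back-door set {P, W}.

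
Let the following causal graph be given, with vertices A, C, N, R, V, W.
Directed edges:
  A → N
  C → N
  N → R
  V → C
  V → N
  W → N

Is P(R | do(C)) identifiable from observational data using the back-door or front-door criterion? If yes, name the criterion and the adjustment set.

P(R|do(C)): backdoor, adjust for {V}.

desc(C)\{C}={N,R}; candidates ⊆ {A,V,W}.
size 0: {}; under {} C still reaches {N,R,V} ∋ R.
{V}: C⊥R given {V} in G with C→· removed — back-door holds.
P(R|do(C)) = Σ_{V} P(R|C,V)·P(V).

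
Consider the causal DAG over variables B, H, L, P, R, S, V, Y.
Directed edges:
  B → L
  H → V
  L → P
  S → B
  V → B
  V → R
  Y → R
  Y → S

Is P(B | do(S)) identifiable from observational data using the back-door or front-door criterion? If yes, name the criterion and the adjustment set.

P(B|do(S)): backdoor, adjust for ∅.

desc(S)\{S}={B,L,P}; candidates ⊆ {H,R,V,Y}.
∅: S⊥B given ∅ in G with S→· removed — back-door holds.
P(B|do(S)) = P(B|S) — no adjustment needed.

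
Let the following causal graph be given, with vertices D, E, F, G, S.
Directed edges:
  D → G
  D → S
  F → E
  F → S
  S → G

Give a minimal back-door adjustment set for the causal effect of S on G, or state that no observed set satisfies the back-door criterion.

S→G: minimal back-door set {D}.

desc(S)\{S}={G}; candidates ⊆ {D,E,F}.
size 0: {}; under {} S still reaches {D,E,F,G} ∋ G.
{D}: S⊥G given {D} in G with S→· removed — back-door holds.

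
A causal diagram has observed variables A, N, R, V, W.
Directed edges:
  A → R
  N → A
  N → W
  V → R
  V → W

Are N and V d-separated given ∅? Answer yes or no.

Yes — N ⊥ V | ∅.

Bayes-Ball from N | ∅ reaches {A,R,W}.
V ∉ reach(N|∅) ⇒ N ⊥ V | ∅.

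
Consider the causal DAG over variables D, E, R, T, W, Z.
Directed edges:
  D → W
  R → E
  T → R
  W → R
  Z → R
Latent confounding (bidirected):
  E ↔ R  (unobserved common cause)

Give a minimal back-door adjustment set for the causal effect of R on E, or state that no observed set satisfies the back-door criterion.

R→E: no observed back-door set.

desc(R)\{R}={E}; candidates ⊆ {D,T,W,Z}.
R↔E: latent back-door arc(s) into R.
size 0: {}; under {} R still reaches {D,E,T,W,Z} ∋ E.
size 1: {D}, {T}, {W} …(+1); under {D} R still reaches {E,T,W,Z} ∋ E.
size 2: {D,T}, {D,W}, {D,Z} …(+3); under {D,T} R still reaches {E,W,Z} ∋ E.
R↔E cannot be blocked by any observed set — no back-door set.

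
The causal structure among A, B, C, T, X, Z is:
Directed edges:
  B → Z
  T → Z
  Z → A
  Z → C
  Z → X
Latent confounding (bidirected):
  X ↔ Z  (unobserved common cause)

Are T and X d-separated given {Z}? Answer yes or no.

No — T and X are d-connected given {Z}.

Bayes-Ball from T | {Z} reaches {B,X}.
X ∈ reach(T|{Z}) ⇒ T ⊥̸ X | {Z}.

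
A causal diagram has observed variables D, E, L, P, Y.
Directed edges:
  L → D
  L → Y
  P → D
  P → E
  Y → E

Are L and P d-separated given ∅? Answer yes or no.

Bayes-Ball from L | ∅ reaches {D,E,Y}.
P ∉ reach(L|∅) ⇒ L ⊥ P | ∅.

Yes — L ⊥ P | ∅.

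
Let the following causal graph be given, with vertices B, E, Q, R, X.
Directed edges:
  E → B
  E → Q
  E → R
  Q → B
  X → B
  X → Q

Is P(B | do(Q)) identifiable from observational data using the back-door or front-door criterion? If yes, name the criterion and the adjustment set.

P(B|do(Q)): backdoor, adjust for {E, X}.

desc(Q)\{Q}={B}; candidates ⊆ {E,R,X}.
size 0: {}; under {} Q still reaches {B,E,R,X} ∋ B.
size 1: {E}, {R}, {X}; under {E} Q still reaches {B,X} ∋ B.
{E,X}: Q⊥B given {E,X} in G with Q→· removed — back-door holds.
P(B|do(Q)) = Σ_{E,X} P(B|Q,E,X)·P(E,X).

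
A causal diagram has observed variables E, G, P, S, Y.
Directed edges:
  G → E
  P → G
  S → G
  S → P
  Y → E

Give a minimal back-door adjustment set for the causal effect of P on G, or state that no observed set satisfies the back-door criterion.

desc(P)\{P}={E,G}; candidates ⊆ {S,Y}.
size 0: {}; under {} P still reaches {E,G,S} ∋ G.
{S}: P⊥G given {S} in G with P→· removed — back-door holds.

P→G: minimal back-door set {S}.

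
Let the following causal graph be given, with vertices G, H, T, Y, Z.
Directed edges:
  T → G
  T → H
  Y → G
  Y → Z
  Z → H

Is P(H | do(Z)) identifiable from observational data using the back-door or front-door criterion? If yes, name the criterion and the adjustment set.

desc(Z)\{Z}={H}; candidates ⊆ {G,T,Y}.
∅: Z⊥H given ∅ in G with Z→· removed — back-door holds.
P(H|do(Z)) = P(H|Z) — no adjustment needed.

P(H|do(Z)): backdoor, adjust for ∅.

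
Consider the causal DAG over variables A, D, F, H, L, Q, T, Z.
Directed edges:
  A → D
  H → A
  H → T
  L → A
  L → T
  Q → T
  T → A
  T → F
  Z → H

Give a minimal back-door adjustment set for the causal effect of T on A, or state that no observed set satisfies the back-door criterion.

desc(T)\{T}={A,D,F}; candidates ⊆ {H,L,Q,Z}.
size 0: {}; under {} T still reaches {A,D,H,L,Q,Z} ∋ A.
size 1: {H}, {L}, {Q} …(+1); under {H} T still reaches {A,D,L,Q} ∋ A.
{H,L}: T⊥A given {H,L} in G with T→· removed — back-door holds.

T→A: minimal back-door set {H, L}.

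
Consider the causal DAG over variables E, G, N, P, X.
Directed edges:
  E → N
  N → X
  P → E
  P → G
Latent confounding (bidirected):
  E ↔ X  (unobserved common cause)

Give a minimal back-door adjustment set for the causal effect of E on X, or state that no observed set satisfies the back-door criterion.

E→X: no observed back-door set.

desc(E)\{E}={N,X}; candidates ⊆ {G,P}.
E↔X: latent back-door arc(s) into E.
size 0: {}; under {} E still reaches {G,P,X} ∋ X.
size 1: {G}, {P}; under {G} E still reaches {P,X} ∋ X.
size 2: {G,P}; under {G,P} E still reaches {X} ∋ X.
E↔X cannot be blocked by any observed set — no back-door set.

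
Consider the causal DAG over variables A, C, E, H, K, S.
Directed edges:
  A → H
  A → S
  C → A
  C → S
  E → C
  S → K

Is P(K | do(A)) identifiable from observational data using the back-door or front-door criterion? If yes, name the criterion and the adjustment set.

P(K|do(A)): backdoor, adjust for {C}.

desc(A)\{A}={H,K,S}; candidates ⊆ {C,E}.
size 0: {}; under {} A still reaches {C,E,K,S} ∋ K.
{C}: A⊥K given {C} in G with A→· removed — back-door holds.
P(K|do(A)) = Σ_{C} P(K|A,C)·P(C).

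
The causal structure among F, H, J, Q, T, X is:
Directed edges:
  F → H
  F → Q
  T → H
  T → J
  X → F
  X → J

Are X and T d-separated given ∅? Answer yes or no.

Bayes-Ball from X | ∅ reaches {F,H,J,Q}.
T ∉ reach(X|∅) ⇒ X ⊥ T | ∅.

Yes — X ⊥ T | ∅.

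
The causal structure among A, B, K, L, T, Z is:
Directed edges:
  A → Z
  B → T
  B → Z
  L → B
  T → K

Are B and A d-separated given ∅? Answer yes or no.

Yes — B ⊥ A | ∅.

Bayes-Ball from B | ∅ reaches {K,L,T,Z}.
A ∉ reach(B|∅) ⇒ B ⊥ A | ∅.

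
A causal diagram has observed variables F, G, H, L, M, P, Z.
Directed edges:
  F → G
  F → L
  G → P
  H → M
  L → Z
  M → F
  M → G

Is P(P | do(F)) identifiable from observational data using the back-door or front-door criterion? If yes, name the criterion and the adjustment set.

desc(F)\{F}={G,L,P,Z}; candidates ⊆ {H,M}.
size 0: {}; under {} F still reaches {G,H,M,P} ∋ P.
{M}: F⊥P given {M} in G with F→· removed — back-door holds.
P(P|do(F)) = Σ_{M} P(P|F,M)·P(M).

P(P|do(F)): backdoor, adjust for {M}.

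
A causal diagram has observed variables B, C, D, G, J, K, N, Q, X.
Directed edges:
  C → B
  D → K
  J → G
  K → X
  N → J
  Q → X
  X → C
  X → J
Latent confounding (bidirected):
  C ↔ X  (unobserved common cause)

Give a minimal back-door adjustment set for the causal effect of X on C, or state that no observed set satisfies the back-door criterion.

desc(X)\{X}={B,C,G,J}; candidates ⊆ {D,K,N,Q}.
X↔C: latent back-door arc(s) into X.
size 0: {}; under {} X still reaches {B,C,D,K,Q} ∋ C.
size 1: {D}, {K}, {N} …(+1); under {D} X still reaches {B,C,K,Q} ∋ C.
size 2: {D,K}, {D,N}, {D,Q} …(+3); under {D,K} X still reaches {B,C,Q} ∋ C.
X↔C cannot be blocked by any observed set — no back-door set.

X→C: no observed back-door set.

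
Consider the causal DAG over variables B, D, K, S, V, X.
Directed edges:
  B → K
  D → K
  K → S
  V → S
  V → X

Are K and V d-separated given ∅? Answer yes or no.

Bayes-Ball from K | ∅ reaches {B,D,S}.
V ∉ reach(K|∅) ⇒ K ⊥ V | ∅.

Yes — K ⊥ V | ∅.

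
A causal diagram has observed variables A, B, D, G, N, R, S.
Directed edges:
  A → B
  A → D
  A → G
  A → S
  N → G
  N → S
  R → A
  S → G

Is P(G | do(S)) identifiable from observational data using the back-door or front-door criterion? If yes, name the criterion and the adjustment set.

desc(S)\{S}={G}; candidates ⊆ {A,B,D,N,R}.
size 0: {}; under {} S still reaches {A,B,D,G,N,R} ∋ G.
size 1: {A}, {B}, {D} …(+2); under {A} S still reaches {G,N} ∋ G.
{A,N}: S⊥G given {A,N} in G with S→· removed — back-door holds.
P(G|do(S)) = Σ_{A,N} P(G|S,A,N)·P(A,N).

P(G|do(S)): backdoor, adjust for {A, N}.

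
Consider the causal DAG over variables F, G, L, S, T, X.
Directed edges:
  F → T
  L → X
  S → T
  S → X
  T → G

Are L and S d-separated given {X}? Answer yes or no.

No — L and S are d-connected given {X}.

Bayes-Ball from L | {X} reaches {G,S,T}.
S ∈ reach(L|{X}) ⇒ L ⊥̸ S | {X}.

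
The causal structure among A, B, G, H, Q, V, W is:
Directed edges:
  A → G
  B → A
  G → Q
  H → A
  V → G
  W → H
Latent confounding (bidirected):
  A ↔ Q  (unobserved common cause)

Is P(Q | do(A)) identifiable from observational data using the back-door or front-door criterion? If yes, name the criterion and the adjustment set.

P(Q|do(A)): frontdoor, adjust for {G}.

desc(A)\{A}={G,Q}; candidates ⊆ {B,H,V,W}.
A↔Q: latent back-door arc(s) into A.
size 0: {}; under {} A still reaches {B,H,Q,W} ∋ Q.
size 1: {B}, {H}, {V} …(+1); under {B} A still reaches {H,Q,W} ∋ Q.
size 2: {B,H}, {B,V}, {B,W} …(+3); under {B,H} A still reaches {Q} ∋ Q.
A↔Q cannot be blocked by any observed set — no back-door set.
{G}: (i) intercepts every directed A→Q path; (ii) no back-door A→{G}; (iii) {A} blocks every back-door {G}→Q. Front-door holds.
P(Q|do(A)) = Σ_{G} P(G|A) Σ_{A'} P(Q|G,A')P(A').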